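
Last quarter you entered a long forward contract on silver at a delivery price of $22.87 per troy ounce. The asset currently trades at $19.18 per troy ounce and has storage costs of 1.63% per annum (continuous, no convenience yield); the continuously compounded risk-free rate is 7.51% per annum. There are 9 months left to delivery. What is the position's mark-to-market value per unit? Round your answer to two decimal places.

Current fair forward for the remaining 9 months: F = S·e^((r + u)·T), (r + u) = 0.0751 + 0.0163 = 0.0914
F = 19.18 · e^(0.0914 × 9/12) = 19.18 × 1.070954 = 20.5409
Value of long forward = (F − K)·e^(−rT) = (20.5409 − 22.87) · e^(−0.0751·9/12)
= -2.3291 × 0.945232 = -2.20

-$2.20 per troy ounce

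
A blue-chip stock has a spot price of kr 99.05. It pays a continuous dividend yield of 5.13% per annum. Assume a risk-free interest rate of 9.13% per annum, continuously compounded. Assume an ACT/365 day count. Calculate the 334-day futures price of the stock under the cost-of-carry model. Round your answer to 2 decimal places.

kr 102.74

F = S·e^((r − q)T) = 99.05 · e^((0.0913 − 0.0513) × 334/365)
= 99.05 · e^0.036603 = 99.05 × 1.037281
F = kr 102.74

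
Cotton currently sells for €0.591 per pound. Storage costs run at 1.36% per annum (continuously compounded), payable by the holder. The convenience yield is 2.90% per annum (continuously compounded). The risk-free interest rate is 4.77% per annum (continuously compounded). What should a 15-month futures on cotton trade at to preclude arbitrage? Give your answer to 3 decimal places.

€0.615 per pound

Net carry = r + u − y = 0.0477 + 0.0136 − 0.0290 = 0.0323
F = S·e^((r+u−y)T) = 0.591 · e^(0.0323 × 15/12) = 0.591 · e^0.040375
= 0.591 × 1.041201 = €0.615 per pound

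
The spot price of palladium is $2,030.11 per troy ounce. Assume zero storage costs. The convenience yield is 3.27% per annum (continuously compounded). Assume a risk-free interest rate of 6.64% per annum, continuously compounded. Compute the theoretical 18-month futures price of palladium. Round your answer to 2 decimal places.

$2,135.37 per troy ounce

Net carry = r + u − y = 0.0664 + 0.0000 − 0.0327 = 0.0337
F = S·e^((r+u−y)T) = 2030.11 · e^(0.0337 × 18/12) = 2030.11 · e^0.05055000
= 2030.11 × 1.05184945 = $2,135.37 per troy ounce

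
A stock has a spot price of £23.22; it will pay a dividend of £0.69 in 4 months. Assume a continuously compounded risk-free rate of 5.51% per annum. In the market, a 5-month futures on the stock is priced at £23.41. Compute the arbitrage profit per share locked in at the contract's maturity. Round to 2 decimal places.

PV(dividends) I = 0.69·e^(−0.0551·4/12) = 0.6774
Fair futures F* = (S − I)·e^(rT) = (23.22 − 0.6774)·e^0.022958 = 22.5426 × 1.023224 = 23.0661
Market £23.41 > fair 23.0661: forward overpriced → cash-and-carry (borrow at r, buy the stock and collect the dividends, short the forward).
Profit at T = |F_mkt − F*| = |23.41 − 23.0661| = £0.34 per share

£0.34 per share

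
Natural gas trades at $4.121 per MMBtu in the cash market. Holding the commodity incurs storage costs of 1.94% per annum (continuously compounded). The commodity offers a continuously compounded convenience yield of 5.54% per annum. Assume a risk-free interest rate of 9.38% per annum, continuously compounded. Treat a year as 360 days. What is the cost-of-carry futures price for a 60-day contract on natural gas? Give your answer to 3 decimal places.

Net carry = r + u − y = 0.0938 + 0.0194 − 0.0554 = 0.0578
F = S·e^((r+u−y)T) = 4.121 · e^(0.0578 × 60/360) = 4.121 · e^0.009633
= 4.121 × 1.009680 = $4.161 per MMBtu

$4.161 per MMBtu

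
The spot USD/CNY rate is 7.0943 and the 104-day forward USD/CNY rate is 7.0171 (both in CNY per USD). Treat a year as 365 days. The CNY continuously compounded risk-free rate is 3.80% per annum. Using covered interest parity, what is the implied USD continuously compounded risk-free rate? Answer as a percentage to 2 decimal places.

F = S·e^((r_CNY − r_USD)T) ⇒ r_USD = r_CNY − ln(F/S)/T
ln(7.0171/7.0943) = -0.010942; /(104/365) = -0.038402
r_USD = 0.0380 + 0.038402 = 0.076402
r_USD = 7.64%

7.64%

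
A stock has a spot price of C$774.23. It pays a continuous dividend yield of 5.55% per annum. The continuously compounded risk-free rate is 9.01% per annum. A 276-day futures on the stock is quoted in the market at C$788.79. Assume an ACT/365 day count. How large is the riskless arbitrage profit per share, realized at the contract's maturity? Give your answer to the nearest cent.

Fair futures: F* = S·e^(carry·T), with carry = (r − q) = 0.0901 − 0.0555 = 0.0346
F* = 774.23 · e^(0.0346 × 276/365) = 774.23 · e^0.026163 = 774.23 × 1.026508 = C$794.7533
Market C$788.79 < fair C$794.7533: forward underpriced → reverse cash-and-carry (short spot, go long the forward).
At maturity, profit = |F_mkt − F*| = |788.79 − 794.7533| = C$5.96 per share

C$5.96 per share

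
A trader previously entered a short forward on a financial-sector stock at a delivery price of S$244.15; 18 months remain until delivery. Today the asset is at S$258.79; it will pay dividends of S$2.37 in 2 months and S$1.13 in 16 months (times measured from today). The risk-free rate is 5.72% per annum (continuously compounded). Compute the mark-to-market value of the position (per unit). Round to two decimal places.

-S$31.32

PV(remaining dividends) I = 2.37·e^(−0.0572·2/12) + 1.13·e^(−0.0572·16/12) = 3.3945
Current forward F = (S − I)·e^(rT) = (258.79 − 3.3945)·e^(0.0572·18/12) = 255.3955 × 1.089588 = 278.2759
Value (long) = (F − K)·e^(−rT) = (278.2759 − 244.15) × 0.917778 = 31.3200
Short position value = −(long value) = -S$31.32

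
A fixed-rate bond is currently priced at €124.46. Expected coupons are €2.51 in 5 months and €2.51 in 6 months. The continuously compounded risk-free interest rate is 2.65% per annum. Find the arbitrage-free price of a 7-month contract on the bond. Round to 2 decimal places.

PV(coupons) I = 2.51·e^(−0.0265·5/12) + 2.51·e^(−0.0265·6/12)
I = 2.4824 + 2.4770 = 4.9594
F = (S − I)·e^(rT) = (124.46 − 4.9594) · e^(0.0265·7/12)
= 119.5006 · e^0.015458 = 119.5006 × 1.015578 = €121.36

€121.36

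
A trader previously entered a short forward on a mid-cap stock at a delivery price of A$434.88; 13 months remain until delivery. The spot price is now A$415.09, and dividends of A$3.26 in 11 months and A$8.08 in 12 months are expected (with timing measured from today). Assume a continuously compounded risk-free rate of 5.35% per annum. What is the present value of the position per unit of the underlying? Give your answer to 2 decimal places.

PV(remaining dividends) I = 3.26·e^(−0.0535·11/12) + 8.08·e^(−0.0535·12/12) = 10.7631
Current forward F = (S − I)·e^(rT) = (415.09 − 10.7631)·e^(0.0535·13/12) = 404.3269 × 1.059671 = 428.4535
Value (long) = (F − K)·e^(−rT) = (428.4535 − 434.88) × 0.943689 = -6.0646
Short position value = −(long value) = A$6.06

A$6.06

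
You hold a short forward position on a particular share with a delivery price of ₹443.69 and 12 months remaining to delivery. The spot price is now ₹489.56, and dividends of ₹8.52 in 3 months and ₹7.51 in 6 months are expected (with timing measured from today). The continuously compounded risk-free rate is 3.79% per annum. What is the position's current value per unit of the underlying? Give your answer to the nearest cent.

PV(remaining dividends) I = 8.52·e^(−0.0379·3/12) + 7.51·e^(−0.0379·6/12) = 15.8087
Current forward F = (S − I)·e^(rT) = (489.56 − 15.8087)·e^(0.0379·12/12) = 473.7513 × 1.038627 = 492.0509
Value (long) = (F − K)·e^(−rT) = (492.0509 − 443.69) × 0.962809 = 46.5623
Short position value = −(long value) = -₹46.56

-₹46.56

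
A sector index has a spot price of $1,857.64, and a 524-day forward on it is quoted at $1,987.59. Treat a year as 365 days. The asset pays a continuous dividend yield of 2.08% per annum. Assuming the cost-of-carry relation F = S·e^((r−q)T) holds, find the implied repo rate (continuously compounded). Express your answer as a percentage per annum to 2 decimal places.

6.79%

From F = S·e^((r−q)T): (r − q) = ln(F/S)/T
ln(1987.59/1857.64) = ln(1.069954) = 0.067616
(r − q) = 0.067616 / (524/365) = 0.047099
r = ln(F/S)/T + q = 0.047099 + 0.0208 = 0.067899
r = 6.79%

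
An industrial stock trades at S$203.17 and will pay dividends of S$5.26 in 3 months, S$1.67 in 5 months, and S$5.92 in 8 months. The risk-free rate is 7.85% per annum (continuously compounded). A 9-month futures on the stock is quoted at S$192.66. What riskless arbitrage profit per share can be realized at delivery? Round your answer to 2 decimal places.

PV(dividends) I = 5.26·e^(−0.0785·3/12) + 1.67·e^(−0.0785·5/12) + 5.92·e^(−0.0785·8/12) = 12.3922
Fair futures F* = (S − I)·e^(rT) = (203.17 − 12.3922)·e^0.058875 = 190.7778 × 1.060643 = 202.3471
Market S$192.66 < fair 202.3471: forward underpriced → reverse cash-and-carry (short the stock, invest proceeds at r, pay the dividends, go long the forward).
Profit at T = |F_mkt − F*| = |192.66 − 202.3471| = S$9.69 per share

S$9.69 per share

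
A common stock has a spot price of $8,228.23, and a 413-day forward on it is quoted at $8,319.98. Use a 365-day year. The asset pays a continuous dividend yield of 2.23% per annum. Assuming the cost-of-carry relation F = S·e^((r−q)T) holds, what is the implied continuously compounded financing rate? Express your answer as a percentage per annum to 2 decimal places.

From F = S·e^((r−q)T): (r − q) = ln(F/S)/T
ln(8319.98/8228.23) = ln(1.011151) = 0.011089
(r − q) = 0.011089 / (413/365) = 0.009800
r = ln(F/S)/T + q = 0.009800 + 0.0223 = 0.032100
r = 3.21%

3.21%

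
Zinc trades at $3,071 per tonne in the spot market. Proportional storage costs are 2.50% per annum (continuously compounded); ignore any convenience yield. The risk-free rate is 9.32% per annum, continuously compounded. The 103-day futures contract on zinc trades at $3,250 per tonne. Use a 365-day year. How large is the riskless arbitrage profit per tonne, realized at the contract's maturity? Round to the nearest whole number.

Fair futures: F* = S·e^(carry·T), with carry = (r + u) = 0.0932 + 0.0250 = 0.1182
F* = 3071 · e^(0.1182 × 103/365) = 3071 · e^0.033355 = 3071 × 1.033918 = $3175.1622
Market $3250 > fair $3175.1622: forward overpriced → cash-and-carry (buy spot, short the forward).
At maturity, profit = |F_mkt − F*| = |3250 − 3175.1622| = $75 per tonne

$75 per tonne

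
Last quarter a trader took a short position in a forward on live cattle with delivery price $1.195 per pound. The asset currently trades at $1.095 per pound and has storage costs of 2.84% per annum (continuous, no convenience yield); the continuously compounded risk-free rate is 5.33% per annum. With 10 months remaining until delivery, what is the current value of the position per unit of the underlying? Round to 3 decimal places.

Current fair forward for the remaining 10 months: F = S·e^((r + u)·T), (r + u) = 0.0533 + 0.0284 = 0.0817
F = 1.095 · e^(0.0817 × 10/12) = 1.095 × 1.070455 = 1.1721
Value of long forward = (F − K)·e^(−rT) = (1.1721 − 1.195) · e^(−0.0533·10/12)
= -0.0229 × 0.956555 = -0.022
Short position value = −(long value) = $0.022

$0.022 per pound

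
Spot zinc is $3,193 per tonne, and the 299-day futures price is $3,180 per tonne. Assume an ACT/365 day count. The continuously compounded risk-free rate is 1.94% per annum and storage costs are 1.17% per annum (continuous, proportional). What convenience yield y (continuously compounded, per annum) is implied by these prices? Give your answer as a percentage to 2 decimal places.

F = S·e^((r+u−y)T) ⇒ (r+u−y) = ln(F/S)/T
ln(3180/3193) = -0.004080; /T ⇒ -0.004981
y = r + u − ln(F/S)/T = 0.0194 + 0.0117 + 0.004981 = 0.036081
y = 3.61%

3.61%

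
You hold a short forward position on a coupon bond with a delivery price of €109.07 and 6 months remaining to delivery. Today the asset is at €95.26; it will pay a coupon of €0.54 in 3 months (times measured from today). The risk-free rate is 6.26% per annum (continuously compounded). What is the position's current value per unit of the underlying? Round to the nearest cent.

PV(remaining coupons) I = 0.54·e^(−0.0626·3/12) = 0.5316
Current forward F = (S − I)·e^(rT) = (95.26 − 0.5316)·e^(0.0626·6/12) = 94.7284 × 1.031795 = 97.7403
Value (long) = (F − K)·e^(−rT) = (97.7403 − 109.07) × 0.969185 = -10.9806
Short position value = −(long value) = €10.98

€10.98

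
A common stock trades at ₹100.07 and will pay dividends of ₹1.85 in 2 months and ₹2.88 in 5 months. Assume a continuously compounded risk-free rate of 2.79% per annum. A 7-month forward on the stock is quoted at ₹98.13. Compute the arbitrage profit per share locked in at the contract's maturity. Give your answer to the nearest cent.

₹1.18 per share

PV(dividends) I = 1.85·e^(−0.0279·2/12) + 2.88·e^(−0.0279·5/12) = 4.6881
Fair forward F* = (S − I)·e^(rT) = (100.07 − 4.6881)·e^0.016275 = 95.3819 × 1.016408 = 96.9469
Market ₹98.13 > fair 96.9469: forward overpriced → cash-and-carry (borrow at r, buy the stock and collect the dividends, short the forward).
Profit at T = |F_mkt − F*| = |98.13 − 96.9469| = ₹1.18 per share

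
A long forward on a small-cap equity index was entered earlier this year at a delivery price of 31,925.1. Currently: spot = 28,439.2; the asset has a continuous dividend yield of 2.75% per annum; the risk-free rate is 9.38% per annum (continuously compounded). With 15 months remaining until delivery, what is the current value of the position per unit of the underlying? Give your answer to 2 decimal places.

Current fair forward for the remaining 15 months: F = S·e^((r − q)·T), (r − q) = 0.0938 − 0.0275 = 0.0663
F = 28439.2 · e^(0.0663 × 15/12) = 28439.2 × 1.08640600 = 30896.5175
Value of long forward = (F − K)·e^(−rT) = (30896.5175 − 31925.1) · e^(−0.0938·15/12)
= -1028.5825 × 0.88936282 = -914.78

-914.78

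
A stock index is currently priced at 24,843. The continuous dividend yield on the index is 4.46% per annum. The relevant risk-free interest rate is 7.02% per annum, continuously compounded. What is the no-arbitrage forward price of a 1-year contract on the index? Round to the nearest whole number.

25,487

F = S·e^((r − q)T) = 24843 · e^((0.0702 − 0.0446) × 1)
= 24843 · e^0.025600 = 24843 × 1.025930
F = 25,487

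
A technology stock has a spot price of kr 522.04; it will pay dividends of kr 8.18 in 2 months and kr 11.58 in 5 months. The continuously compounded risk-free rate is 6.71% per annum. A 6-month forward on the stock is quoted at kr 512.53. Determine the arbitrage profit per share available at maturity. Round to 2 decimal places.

PV(dividends) I = 8.18·e^(−0.0671·2/12) + 11.58·e^(−0.0671·5/12) = 19.3498
Fair forward F* = (S − I)·e^(rT) = (522.04 − 19.3498)·e^0.033550 = 502.6902 × 1.034119 = 519.8415
Market kr 512.53 < fair 519.8415: forward underpriced → reverse cash-and-carry (short the stock, invest proceeds at r, pay the dividends, go long the forward).
Profit at T = |F_mkt − F*| = |512.53 − 519.8415| = kr 7.31 per share

kr 7.31 per share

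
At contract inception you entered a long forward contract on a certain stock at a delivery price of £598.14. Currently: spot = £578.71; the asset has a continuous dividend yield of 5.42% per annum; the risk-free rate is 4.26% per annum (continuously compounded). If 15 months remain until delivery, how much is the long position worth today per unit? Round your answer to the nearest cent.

-£26.32

Current fair forward for the remaining 15 months: F = S·e^((r − q)·T), (r − q) = 0.0426 − 0.0542 = -0.0116
F = 578.71 · e^(-0.0116 × 15/12) = 578.71 × 0.985605 = 570.3795
Value of long forward = (F − K)·e^(−rT) = (570.3795 − 598.14) · e^(−0.0426·15/12)
= -27.7605 × 0.948143 = -26.32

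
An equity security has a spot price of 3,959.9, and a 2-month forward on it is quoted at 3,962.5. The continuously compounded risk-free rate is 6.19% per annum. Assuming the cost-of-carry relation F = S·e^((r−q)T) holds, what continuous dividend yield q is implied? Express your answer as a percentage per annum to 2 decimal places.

From F = S·e^((r−q)T): (r − q) = ln(F/S)/T
ln(3962.5/3959.9) = ln(1.000657) = 0.000657
(r − q) = 0.000657 / (2/12) = 0.003942
q = r − ln(F/S)/T = 0.0619 − 0.003942 = 0.057958
q = 5.80%

5.80%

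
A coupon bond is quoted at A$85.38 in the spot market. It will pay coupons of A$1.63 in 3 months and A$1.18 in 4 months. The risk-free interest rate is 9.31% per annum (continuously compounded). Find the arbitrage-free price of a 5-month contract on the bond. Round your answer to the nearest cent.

A$85.91

PV(coupons) I = 1.63·e^(−0.0931·3/12) + 1.18·e^(−0.0931·4/12)
I = 1.5925 + 1.1439 = 2.7364
F = (S − I)·e^(rT) = (85.38 − 2.7364) · e^(0.0931·5/12)
= 82.6436 · e^0.038792 = 82.6436 × 1.039554 = A$85.91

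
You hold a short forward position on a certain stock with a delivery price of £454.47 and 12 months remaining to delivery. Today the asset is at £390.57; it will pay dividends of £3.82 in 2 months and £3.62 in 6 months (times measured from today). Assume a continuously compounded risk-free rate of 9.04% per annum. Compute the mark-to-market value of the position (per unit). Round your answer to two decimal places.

PV(remaining dividends) I = 3.82·e^(−0.0904·2/12) + 3.62·e^(−0.0904·6/12) = 7.2229
Current forward F = (S − I)·e^(rT) = (390.57 − 7.2229)·e^(0.0904·12/12) = 383.3471 × 1.094612 = 419.6163
Value (long) = (F − K)·e^(−rT) = (419.6163 − 454.47) × 0.913566 = -31.8412
Short position value = −(long value) = £31.84

£31.84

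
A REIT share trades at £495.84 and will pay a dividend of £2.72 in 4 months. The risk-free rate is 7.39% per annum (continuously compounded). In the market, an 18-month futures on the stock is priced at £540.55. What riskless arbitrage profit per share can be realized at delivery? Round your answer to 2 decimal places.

PV(dividends) I = 2.72·e^(−0.0739·4/12) = 2.6538
Fair futures F* = (S − I)·e^(rT) = (495.84 − 2.6538)·e^0.110850 = 493.1862 × 1.117227 = 551.0009
Market £540.55 < fair 551.0009: forward underpriced → reverse cash-and-carry (short the stock, invest proceeds at r, pay the dividends, go long the forward).
Profit at T = |F_mkt − F*| = |540.55 − 551.0009| = £10.45 per share

£10.45 per share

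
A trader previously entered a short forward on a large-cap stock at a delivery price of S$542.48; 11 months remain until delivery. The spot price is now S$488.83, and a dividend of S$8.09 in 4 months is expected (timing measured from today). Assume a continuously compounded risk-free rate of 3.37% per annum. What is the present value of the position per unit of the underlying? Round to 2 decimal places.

PV(remaining dividends) I = 8.09·e^(−0.0337·4/12) = 7.9996
Current forward F = (S − I)·e^(rT) = (488.83 − 7.9996)·e^(0.0337·11/12) = 480.8304 × 1.031374 = 495.9160
Value (long) = (F − K)·e^(−rT) = (495.9160 − 542.48) × 0.969581 = -45.1476
Short position value = −(long value) = S$45.15

S$45.15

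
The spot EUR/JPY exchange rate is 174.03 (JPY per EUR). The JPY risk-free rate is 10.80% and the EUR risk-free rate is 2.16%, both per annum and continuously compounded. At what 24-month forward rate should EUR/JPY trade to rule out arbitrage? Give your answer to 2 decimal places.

F = S·e^((r_JPY − r_EUR)T) = 174.03 · e^((0.1080 − 0.0216) × 24/12)
= 174.03 · e^0.172800 = 174.03 × 1.188628
F = 206.86 JPY per EUR

206.86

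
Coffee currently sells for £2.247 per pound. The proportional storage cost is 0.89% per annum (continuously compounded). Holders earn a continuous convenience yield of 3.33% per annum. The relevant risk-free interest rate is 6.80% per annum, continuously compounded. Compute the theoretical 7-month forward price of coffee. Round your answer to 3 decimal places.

Net carry = r + u − y = 0.0680 + 0.0089 − 0.0333 = 0.0436
F = S·e^((r+u−y)T) = 2.247 · e^(0.0436 × 7/12) = 2.247 · e^0.025433
= 2.247 × 1.025759 = £2.305 per pound

£2.305 per pound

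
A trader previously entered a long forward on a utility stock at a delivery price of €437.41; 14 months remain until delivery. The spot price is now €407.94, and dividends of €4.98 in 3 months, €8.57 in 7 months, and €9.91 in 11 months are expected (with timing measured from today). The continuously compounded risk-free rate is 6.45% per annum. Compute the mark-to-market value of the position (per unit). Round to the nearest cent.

-€20.26

PV(remaining dividends) I = 4.98·e^(−0.0645·3/12) + 8.57·e^(−0.0645·7/12) + 9.91·e^(−0.0645·11/12) = 22.4949
Current forward F = (S − I)·e^(rT) = (407.94 − 22.4949)·e^(0.0645·14/12) = 385.4451 × 1.078154 = 415.5692
Value (long) = (F − K)·e^(−rT) = (415.5692 − 437.41) × 0.927512 = -20.2576
Value = -€20.26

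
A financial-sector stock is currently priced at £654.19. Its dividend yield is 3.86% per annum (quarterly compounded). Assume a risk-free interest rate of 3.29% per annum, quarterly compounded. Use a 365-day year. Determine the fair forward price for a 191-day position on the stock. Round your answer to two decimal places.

£652.26

F = S · (1+r/4)^(4T) / (1+q/4)^(4T)
= 654.19 × 1.017294 / 1.020305 = 654.19 × 0.997049
F = £652.26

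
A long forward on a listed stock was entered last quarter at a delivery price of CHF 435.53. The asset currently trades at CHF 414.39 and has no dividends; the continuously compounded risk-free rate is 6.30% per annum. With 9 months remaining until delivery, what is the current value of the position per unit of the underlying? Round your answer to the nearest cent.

-CHF 1.04

Current fair forward for the remaining 9 months: F = S·e^(r·T), r = 0.0630
F = 414.39 · e^(0.0630 × 9/12) = 414.39 × 1.048384 = 434.4398
Value of long forward = (F − K)·e^(−rT) = (434.4398 − 435.53) · e^(−0.0630·9/12)
= -1.0902 × 0.953849 = -1.04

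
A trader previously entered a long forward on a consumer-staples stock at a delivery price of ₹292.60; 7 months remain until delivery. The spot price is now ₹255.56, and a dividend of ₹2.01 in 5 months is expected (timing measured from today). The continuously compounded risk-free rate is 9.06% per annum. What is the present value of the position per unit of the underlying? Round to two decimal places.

PV(remaining dividends) I = 2.01·e^(−0.0906·5/12) = 1.9355
Current forward F = (S − I)·e^(rT) = (255.56 − 1.9355)·e^(0.0906·7/12) = 253.6245 × 1.054271 = 267.3890
Value (long) = (F − K)·e^(−rT) = (267.3890 − 292.60) × 0.948522 = -23.9132
Value = -₹23.91

-₹23.91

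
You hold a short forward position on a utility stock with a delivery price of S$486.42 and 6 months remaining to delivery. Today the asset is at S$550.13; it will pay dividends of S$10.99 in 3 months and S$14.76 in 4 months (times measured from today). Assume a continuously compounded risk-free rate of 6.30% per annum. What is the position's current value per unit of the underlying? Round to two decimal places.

PV(remaining dividends) I = 10.99·e^(−0.0630·3/12) + 14.76·e^(−0.0630·4/12) = 25.2715
Current forward F = (S − I)·e^(rT) = (550.13 − 25.2715)·e^(0.0630·6/12) = 524.8585 × 1.032001 = 541.6545
Value (long) = (F − K)·e^(−rT) = (541.6545 − 486.42) × 0.968991 = 53.5217
Short position value = −(long value) = -S$53.52

-S$53.52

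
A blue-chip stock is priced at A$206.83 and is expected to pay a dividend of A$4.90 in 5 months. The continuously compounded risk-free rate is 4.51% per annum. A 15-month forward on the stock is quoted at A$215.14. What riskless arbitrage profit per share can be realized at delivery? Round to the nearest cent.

A$1.40 per share

PV(dividends) I = 4.90·e^(−0.0451·5/12) = 4.8088
Fair forward F* = (S − I)·e^(rT) = (206.83 − 4.8088)·e^0.056375 = 202.0212 × 1.057994 = 213.7372
Market A$215.14 > fair 213.7372: forward overpriced → cash-and-carry (borrow at r, buy the stock and collect the dividends, short the forward).
Profit at T = |F_mkt − F*| = |215.14 − 213.7372| = A$1.40 per share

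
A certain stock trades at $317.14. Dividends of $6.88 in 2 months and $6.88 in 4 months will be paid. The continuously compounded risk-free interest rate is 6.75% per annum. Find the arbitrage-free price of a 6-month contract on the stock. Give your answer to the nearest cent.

PV(dividends) I = 6.88·e^(−0.0675·2/12) + 6.88·e^(−0.0675·4/12)
I = 6.8030 + 6.7269 = 13.5299
F = (S − I)·e^(rT) = (317.14 − 13.5299) · e^(0.0675·6/12)
= 303.6101 · e^0.033750 = 303.6101 × 1.034326 = $314.03

$314.03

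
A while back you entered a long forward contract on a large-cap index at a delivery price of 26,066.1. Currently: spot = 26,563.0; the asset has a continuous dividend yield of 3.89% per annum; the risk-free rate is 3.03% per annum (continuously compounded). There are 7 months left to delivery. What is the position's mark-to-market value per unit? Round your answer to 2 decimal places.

Current fair forward for the remaining 7 months: F = S·e^((r − q)·T), (r − q) = 0.0303 − 0.0389 = -0.0086
F = 26563.0 · e^(-0.0086 × 7/12) = 26563.0 × 0.99499590 = 26430.0761
Value of long forward = (F − K)·e^(−rT) = (26430.0761 − 26066.1) · e^(−0.0303·7/12)
= 363.9761 × 0.98248029 = 357.60

357.60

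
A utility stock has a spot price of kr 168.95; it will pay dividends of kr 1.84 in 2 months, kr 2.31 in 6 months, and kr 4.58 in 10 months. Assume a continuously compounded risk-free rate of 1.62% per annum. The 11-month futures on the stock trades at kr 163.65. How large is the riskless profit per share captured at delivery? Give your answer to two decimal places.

PV(dividends) I = 1.84·e^(−0.0162·2/12) + 2.31·e^(−0.0162·6/12) + 4.58·e^(−0.0162·10/12) = 8.6450
Fair futures F* = (S − I)·e^(rT) = (168.95 − 8.6450)·e^0.014850 = 160.3050 × 1.014961 = 162.7033
Market kr 163.65 > fair 162.7033: forward overpriced → cash-and-carry (borrow at r, buy the stock and collect the dividends, short the forward).
Profit at T = |F_mkt − F*| = |163.65 − 162.7033| = kr 0.95 per share

kr 0.95 per share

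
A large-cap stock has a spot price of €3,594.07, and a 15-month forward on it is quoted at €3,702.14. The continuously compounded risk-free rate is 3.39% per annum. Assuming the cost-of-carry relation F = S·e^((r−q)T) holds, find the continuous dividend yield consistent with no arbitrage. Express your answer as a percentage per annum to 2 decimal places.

1.02%

From F = S·e^((r−q)T): (r − q) = ln(F/S)/T
ln(3702.14/3594.07) = ln(1.030069) = 0.029626
(r − q) = 0.029626 / (15/12) = 0.023701
q = r − ln(F/S)/T = 0.0339 − 0.023701 = 0.010199
q = 1.02%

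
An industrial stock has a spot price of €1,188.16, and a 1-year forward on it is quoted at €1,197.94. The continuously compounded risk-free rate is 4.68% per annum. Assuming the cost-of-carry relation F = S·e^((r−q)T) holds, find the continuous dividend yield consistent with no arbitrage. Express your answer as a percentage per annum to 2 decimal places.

From F = S·e^((r−q)T): (r − q) = ln(F/S)/T
ln(1197.94/1188.16) = ln(1.008231) = 0.008197
(r − q) = 0.008197 / (1) = 0.008197
q = r − ln(F/S)/T = 0.0468 − 0.008197 = 0.038603
q = 3.86%

3.86%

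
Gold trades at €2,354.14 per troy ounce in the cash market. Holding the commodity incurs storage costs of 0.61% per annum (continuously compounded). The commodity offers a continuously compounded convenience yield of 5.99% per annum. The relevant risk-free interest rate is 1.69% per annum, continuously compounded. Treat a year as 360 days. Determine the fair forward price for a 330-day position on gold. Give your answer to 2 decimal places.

€2,275.84 per troy ounce

Net carry = r + u − y = 0.0169 + 0.0061 − 0.0599 = -0.0369
F = S·e^((r+u−y)T) = 2354.14 · e^(-0.0369 × 330/360) = 2354.14 · e^-0.03382500
= 2354.14 × 0.96674067 = €2,275.84 per troy ounce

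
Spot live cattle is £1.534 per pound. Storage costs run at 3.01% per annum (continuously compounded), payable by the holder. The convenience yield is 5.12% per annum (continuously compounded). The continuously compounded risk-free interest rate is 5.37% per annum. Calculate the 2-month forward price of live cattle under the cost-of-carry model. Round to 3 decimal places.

Net carry = r + u − y = 0.0537 + 0.0301 − 0.0512 = 0.0326
F = S·e^((r+u−y)T) = 1.534 · e^(0.0326 × 2/12) = 1.534 · e^0.005433
= 1.534 × 1.005448 = £1.542 per pound

£1.542 per pound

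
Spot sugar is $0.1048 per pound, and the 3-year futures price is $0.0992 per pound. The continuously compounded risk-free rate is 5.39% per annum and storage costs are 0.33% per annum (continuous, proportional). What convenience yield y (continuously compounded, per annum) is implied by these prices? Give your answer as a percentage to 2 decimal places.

7.55%

F = S·e^((r+u−y)T) ⇒ (r+u−y) = ln(F/S)/T
ln(0.0992/0.1048) = -0.054916; /T ⇒ -0.018305
y = r + u − ln(F/S)/T = 0.0539 + 0.0033 + 0.018305 = 0.075505
y = 7.55%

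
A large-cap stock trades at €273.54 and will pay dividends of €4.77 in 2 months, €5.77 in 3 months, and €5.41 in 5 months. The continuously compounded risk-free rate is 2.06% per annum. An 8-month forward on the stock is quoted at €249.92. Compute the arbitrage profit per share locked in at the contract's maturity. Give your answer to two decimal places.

PV(dividends) I = 4.77·e^(−0.0206·2/12) + 5.77·e^(−0.0206·3/12) + 5.41·e^(−0.0206·5/12) = 15.8578
Fair forward F* = (S − I)·e^(rT) = (273.54 − 15.8578)·e^0.013733 = 257.6822 × 1.013828 = 261.2454
Market €249.92 < fair 261.2454: forward underpriced → reverse cash-and-carry (short the stock, invest proceeds at r, pay the dividends, go long the forward).
Profit at T = |F_mkt − F*| = |249.92 − 261.2454| = €11.33 per share

€11.33 per share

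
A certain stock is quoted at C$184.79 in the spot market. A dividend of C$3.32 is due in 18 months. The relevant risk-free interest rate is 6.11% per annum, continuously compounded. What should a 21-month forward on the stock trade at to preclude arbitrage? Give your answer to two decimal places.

C$202.27

PV(dividends) I = 3.32·e^(−0.0611·18/12)
I = 3.0292
F = (S − I)·e^(rT) = (184.79 − 3.0292) · e^(0.0611·21/12)
= 181.7608 · e^0.106925 = 181.7608 × 1.112851 = C$202.27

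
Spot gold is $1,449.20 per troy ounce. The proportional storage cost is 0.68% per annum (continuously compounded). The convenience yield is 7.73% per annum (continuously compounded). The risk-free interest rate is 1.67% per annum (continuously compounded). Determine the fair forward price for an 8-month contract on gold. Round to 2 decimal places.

$1,398.14 per troy ounce

Net carry = r + u − y = 0.0167 + 0.0068 − 0.0773 = -0.0538
F = S·e^((r+u−y)T) = 1449.20 · e^(-0.0538 × 8/12) = 1449.20 · e^-0.03586667
= 1449.20 × 0.96476892 = $1,398.14 per troy ounce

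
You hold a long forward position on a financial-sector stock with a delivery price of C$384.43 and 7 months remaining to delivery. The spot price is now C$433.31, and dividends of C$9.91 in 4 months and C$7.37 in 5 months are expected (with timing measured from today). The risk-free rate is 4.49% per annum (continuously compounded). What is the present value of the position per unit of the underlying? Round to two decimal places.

C$41.82

PV(remaining dividends) I = 9.91·e^(−0.0449·4/12) + 7.37·e^(−0.0449·5/12) = 16.9962
Current forward F = (S − I)·e^(rT) = (433.31 − 16.9962)·e^(0.0449·7/12) = 416.3138 × 1.026538 = 427.3619
Value (long) = (F − K)·e^(−rT) = (427.3619 − 384.43) × 0.974148 = 41.8220
Value = C$41.82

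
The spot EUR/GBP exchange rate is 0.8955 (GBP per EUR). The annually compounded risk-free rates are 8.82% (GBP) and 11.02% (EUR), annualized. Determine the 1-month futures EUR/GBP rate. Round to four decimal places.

By covered interest parity, F = S · (1+r_GBP)^T / (1+r_EUR)^T
= 0.8955 × 1.007069 / 1.008750 = 0.8955 × 0.998334
F = 0.8940 GBP per EUR

0.8940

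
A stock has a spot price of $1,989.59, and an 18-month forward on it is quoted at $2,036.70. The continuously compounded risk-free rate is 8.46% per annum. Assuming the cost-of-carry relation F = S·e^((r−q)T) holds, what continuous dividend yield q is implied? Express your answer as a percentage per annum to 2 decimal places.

From F = S·e^((r−q)T): (r − q) = ln(F/S)/T
ln(2036.70/1989.59) = ln(1.023678) = 0.023402
(r − q) = 0.023402 / (18/12) = 0.015601
q = r − ln(F/S)/T = 0.0846 − 0.015601 = 0.068999
q = 6.90%

6.90%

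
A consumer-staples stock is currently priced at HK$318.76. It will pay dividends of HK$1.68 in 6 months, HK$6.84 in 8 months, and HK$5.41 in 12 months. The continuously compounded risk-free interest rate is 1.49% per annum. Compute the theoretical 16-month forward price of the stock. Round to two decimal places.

HK$311.11

PV(dividends) I = 1.68·e^(−0.0149·6/12) + 6.84·e^(−0.0149·8/12) + 5.41·e^(−0.0149·12/12)
I = 1.6675 + 6.7724 + 5.3300 = 13.7699
F = (S − I)·e^(rT) = (318.76 − 13.7699) · e^(0.0149·16/12)
= 304.9901 · e^0.019867 = 304.9901 × 1.020066 = HK$311.11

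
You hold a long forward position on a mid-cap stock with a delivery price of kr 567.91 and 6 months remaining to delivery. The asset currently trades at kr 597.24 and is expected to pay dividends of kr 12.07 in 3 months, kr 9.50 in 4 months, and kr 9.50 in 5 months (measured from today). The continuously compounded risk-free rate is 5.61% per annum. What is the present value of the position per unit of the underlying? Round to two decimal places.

kr 14.53

PV(remaining dividends) I = 12.07·e^(−0.0561·3/12) + 9.50·e^(−0.0561·4/12) + 9.50·e^(−0.0561·5/12) = 30.5064
Current forward F = (S − I)·e^(rT) = (597.24 − 30.5064)·e^(0.0561·6/12) = 566.7336 × 1.028447 = 582.8555
Value (long) = (F − K)·e^(−rT) = (582.8555 − 567.91) × 0.972340 = 14.5321
Value = kr 14.53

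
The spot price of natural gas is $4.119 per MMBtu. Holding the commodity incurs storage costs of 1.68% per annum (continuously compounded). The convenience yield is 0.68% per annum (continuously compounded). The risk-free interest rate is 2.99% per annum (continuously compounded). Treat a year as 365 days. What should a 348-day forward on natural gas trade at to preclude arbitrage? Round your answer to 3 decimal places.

Net carry = r + u − y = 0.0299 + 0.0168 − 0.0068 = 0.0399
F = S·e^((r+u−y)T) = 4.119 · e^(0.0399 × 348/365) = 4.119 · e^0.038042
= 4.119 × 1.038775 = $4.279 per MMBtu

$4.279 per MMBtu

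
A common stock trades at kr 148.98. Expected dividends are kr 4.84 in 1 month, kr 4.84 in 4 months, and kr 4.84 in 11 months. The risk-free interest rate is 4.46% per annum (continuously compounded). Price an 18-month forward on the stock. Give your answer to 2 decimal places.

kr 144.07

PV(dividends) I = 4.84·e^(−0.0446·1/12) + 4.84·e^(−0.0446·4/12) + 4.84·e^(−0.0446·11/12)
I = 4.8220 + 4.7686 + 4.6461 = 14.2367
F = (S − I)·e^(rT) = (148.98 − 14.2367) · e^(0.0446·18/12)
= 134.7433 · e^0.066900 = 134.7433 × 1.069189 = kr 144.07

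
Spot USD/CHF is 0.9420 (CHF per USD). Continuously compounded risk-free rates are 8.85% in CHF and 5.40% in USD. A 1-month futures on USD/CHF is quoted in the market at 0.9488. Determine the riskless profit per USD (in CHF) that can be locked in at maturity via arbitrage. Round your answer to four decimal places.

0.0041 per USD (in CHF)

Fair futures: F* = S·e^(carry·T), with carry = (r_CHF − r_USD) = 0.0885 − 0.0540 = 0.0345
F* = 0.9420 · e^(0.0345 × 1/12) = 0.9420 · e^0.002875 = 0.9420 × 1.002879 = 0.9447
Market 0.9488 > fair 0.9447: forward overpriced → cash-and-carry (buy spot, short the forward).
At maturity, profit = |F_mkt − F*| = |0.9488 − 0.9447| = 0.0041 per USD (in CHF)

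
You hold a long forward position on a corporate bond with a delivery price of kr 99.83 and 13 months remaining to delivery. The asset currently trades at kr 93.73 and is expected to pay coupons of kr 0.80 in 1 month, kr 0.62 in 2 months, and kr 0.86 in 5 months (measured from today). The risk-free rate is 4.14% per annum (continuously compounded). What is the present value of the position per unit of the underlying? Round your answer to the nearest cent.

PV(remaining coupons) I = 0.80·e^(−0.0414·1/12) + 0.62·e^(−0.0414·2/12) + 0.86·e^(−0.0414·5/12) = 2.2583
Current forward F = (S − I)·e^(rT) = (93.73 − 2.2583)·e^(0.0414·13/12) = 91.4717 × 1.045871 = 95.6676
Value (long) = (F − K)·e^(−rT) = (95.6676 − 99.83) × 0.956141 = -3.9798
Value = -kr 3.98

-kr 3.98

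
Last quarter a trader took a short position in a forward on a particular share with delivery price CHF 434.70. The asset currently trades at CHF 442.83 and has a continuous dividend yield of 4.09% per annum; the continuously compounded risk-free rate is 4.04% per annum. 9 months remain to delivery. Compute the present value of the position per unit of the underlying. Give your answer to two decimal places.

Current fair forward for the remaining 9 months: F = S·e^((r − q)·T), (r − q) = 0.0404 − 0.0409 = -0.0005
F = 442.83 · e^(-0.0005 × 9/12) = 442.83 × 0.999625 = 442.6639
Value of long forward = (F − K)·e^(−rT) = (442.6639 − 434.70) · e^(−0.0404·9/12)
= 7.9639 × 0.970154 = 7.73
Short position value = −(long value) = -CHF 7.73

-CHF 7.73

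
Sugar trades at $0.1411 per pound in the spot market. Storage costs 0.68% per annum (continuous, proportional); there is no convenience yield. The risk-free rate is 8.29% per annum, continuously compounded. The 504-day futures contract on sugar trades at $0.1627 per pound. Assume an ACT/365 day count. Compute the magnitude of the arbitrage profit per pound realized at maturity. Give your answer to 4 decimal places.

Fair futures: F* = S·e^(carry·T), with carry = (r + u) = 0.0829 + 0.0068 = 0.0897
F* = 0.1411 · e^(0.0897 × 504/365) = 0.1411 · e^0.123860 = 0.1411 × 1.131857 = $0.1597
Market $0.1627 > fair $0.1597: forward overpriced → cash-and-carry (buy spot, short the forward).
At maturity, profit = |F_mkt − F*| = |0.1627 − 0.1597| = $0.0030 per pound

$0.0030 per pound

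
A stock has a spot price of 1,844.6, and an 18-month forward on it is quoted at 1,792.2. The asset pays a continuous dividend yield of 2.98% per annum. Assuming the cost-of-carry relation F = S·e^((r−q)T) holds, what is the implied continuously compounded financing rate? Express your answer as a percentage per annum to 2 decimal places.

1.06%

From F = S·e^((r−q)T): (r − q) = ln(F/S)/T
ln(1792.2/1844.6) = ln(0.971593) = -0.028818
(r − q) = -0.028818 / (18/12) = -0.019212
r = ln(F/S)/T + q = -0.019212 + 0.0298 = 0.010588
r = 1.06%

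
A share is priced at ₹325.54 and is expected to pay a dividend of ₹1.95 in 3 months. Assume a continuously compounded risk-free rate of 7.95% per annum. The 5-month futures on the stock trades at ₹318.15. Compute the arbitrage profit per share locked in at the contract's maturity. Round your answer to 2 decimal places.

₹16.38 per share

PV(dividends) I = 1.95·e^(−0.0795·3/12) = 1.9116
Fair futures F* = (S − I)·e^(rT) = (325.54 − 1.9116)·e^0.033125 = 323.6284 × 1.033680 = 334.5282
Market ₹318.15 < fair 334.5282: forward underpriced → reverse cash-and-carry (short the stock, invest proceeds at r, pay the dividends, go long the forward).
Profit at T = |F_mkt − F*| = |318.15 − 334.5282| = ₹16.38 per share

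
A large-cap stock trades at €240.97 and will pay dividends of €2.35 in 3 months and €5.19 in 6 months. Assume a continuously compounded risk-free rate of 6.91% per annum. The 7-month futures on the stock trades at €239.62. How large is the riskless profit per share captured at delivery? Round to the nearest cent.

€3.64 per share

PV(dividends) I = 2.35·e^(−0.0691·3/12) + 5.19·e^(−0.0691·6/12) = 7.3235
Fair futures F* = (S − I)·e^(rT) = (240.97 − 7.3235)·e^0.040308 = 233.6465 × 1.041131 = 243.2566
Market €239.62 < fair 243.2566: forward underpriced → reverse cash-and-carry (short the stock, invest proceeds at r, pay the dividends, go long the forward).
Profit at T = |F_mkt − F*| = |239.62 − 243.2566| = €3.64 per share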